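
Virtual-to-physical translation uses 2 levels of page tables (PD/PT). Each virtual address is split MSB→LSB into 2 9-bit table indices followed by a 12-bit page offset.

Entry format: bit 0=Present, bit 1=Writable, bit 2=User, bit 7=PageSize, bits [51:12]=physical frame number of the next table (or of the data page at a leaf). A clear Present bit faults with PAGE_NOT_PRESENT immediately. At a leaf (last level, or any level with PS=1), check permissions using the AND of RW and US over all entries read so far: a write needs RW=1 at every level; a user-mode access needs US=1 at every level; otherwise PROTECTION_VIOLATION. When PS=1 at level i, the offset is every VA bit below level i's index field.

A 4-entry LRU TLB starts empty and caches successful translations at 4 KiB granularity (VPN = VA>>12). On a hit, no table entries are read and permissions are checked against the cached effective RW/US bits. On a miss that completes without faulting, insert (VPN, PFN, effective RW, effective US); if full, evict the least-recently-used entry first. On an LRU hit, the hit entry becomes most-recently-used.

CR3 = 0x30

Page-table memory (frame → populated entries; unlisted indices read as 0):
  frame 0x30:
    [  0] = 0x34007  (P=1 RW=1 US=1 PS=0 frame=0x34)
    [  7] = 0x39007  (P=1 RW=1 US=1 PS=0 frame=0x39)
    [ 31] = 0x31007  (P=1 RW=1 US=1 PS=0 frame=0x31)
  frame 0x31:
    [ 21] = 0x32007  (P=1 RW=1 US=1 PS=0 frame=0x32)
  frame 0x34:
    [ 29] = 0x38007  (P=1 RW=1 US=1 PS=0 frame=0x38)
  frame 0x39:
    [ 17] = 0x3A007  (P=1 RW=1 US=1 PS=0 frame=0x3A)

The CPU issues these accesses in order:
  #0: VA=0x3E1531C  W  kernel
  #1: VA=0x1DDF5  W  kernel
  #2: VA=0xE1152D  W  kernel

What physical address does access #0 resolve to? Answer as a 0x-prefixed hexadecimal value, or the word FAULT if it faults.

Per-access translation:
#0 VA=0x3E1531C (w,kernel):
  [0] read 0x30 idx=31: raw=0x31007 flags P=1 W=1 U=1 S=0
  [1] read 0x31 idx=21: raw=0x32007 flags P=1 W=1 U=1 S=0
  ✓ 0x3231C  — 2 lookups
#1 VA=0x1DDF5 (w,kernel):
  [0] read 0x30 idx=0: raw=0x34007 flags P=1 W=1 U=1 S=0
  [1] read 0x34 idx=29: raw=0x38007 flags P=1 W=1 U=1 S=0
  ✓ 0x38DF5  — 2 lookups
#2 VA=0xE1152D (w,kernel):
  [0] read 0x30 idx=7: raw=0x39007 flags P=1 W=1 U=1 S=0
  [1] read 0x39 idx=17: raw=0x3A007 flags P=1 W=1 U=1 S=0
  ✓ 0x3A52D  — 2 lookups

Access #0 PA: 0x3231C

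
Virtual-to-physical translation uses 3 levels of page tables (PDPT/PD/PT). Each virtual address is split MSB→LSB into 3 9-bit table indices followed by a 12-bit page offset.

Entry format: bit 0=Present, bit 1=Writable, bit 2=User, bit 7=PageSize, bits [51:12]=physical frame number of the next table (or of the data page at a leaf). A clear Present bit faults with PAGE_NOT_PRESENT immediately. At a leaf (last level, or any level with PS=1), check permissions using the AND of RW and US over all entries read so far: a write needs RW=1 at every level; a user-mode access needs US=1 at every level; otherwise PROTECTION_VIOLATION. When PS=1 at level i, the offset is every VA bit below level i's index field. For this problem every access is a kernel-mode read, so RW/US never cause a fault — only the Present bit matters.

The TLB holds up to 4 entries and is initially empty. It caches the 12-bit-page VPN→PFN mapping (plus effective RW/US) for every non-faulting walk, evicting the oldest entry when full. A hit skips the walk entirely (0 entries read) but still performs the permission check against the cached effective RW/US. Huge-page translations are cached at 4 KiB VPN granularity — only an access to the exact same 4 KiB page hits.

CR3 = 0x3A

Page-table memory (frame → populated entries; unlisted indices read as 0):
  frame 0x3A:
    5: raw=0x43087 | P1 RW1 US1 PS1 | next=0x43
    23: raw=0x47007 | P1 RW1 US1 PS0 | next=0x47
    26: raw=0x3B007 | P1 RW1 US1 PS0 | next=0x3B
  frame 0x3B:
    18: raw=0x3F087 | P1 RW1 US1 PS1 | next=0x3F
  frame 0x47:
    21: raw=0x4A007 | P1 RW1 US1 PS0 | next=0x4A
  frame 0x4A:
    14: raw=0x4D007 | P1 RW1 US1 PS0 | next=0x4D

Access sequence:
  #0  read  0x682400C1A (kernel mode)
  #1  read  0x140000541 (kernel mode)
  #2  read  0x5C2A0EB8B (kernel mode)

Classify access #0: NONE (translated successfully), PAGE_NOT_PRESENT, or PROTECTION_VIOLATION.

Per-access translation:
#0 VA=0x682400C1A (r,kernel):
  [0] read 0x3A idx=26: raw=0x3B007 flags P=1 W=1 U=1 S=0
  [1] read 0x3B idx=18: raw=0x3F087 flags P=1 W=1 U=1 S=1
  ⇒ phys 0x3FC1A (huge @L1)  [2 reads]
#1 VA=0x140000541 (r,kernel):
  [0] read 0x3A idx=5: raw=0x43087 flags P=1 W=1 U=1 S=1
  ⇒ phys 0x43541 (huge @L0)  [1 reads]
#2 VA=0x5C2A0EB8B (r,kernel):
  [0] read 0x3A idx=23: raw=0x47007 flags P=1 W=1 U=1 S=0
  [1] read 0x47 idx=21: raw=0x4A007 flags P=1 W=1 U=1 S=0
  [2] read 0x4A idx=14: raw=0x4D007 flags P=1 W=1 U=1 S=0
  ⇒ phys 0x4DB8B  [3 reads]

Access #0 fault: NONE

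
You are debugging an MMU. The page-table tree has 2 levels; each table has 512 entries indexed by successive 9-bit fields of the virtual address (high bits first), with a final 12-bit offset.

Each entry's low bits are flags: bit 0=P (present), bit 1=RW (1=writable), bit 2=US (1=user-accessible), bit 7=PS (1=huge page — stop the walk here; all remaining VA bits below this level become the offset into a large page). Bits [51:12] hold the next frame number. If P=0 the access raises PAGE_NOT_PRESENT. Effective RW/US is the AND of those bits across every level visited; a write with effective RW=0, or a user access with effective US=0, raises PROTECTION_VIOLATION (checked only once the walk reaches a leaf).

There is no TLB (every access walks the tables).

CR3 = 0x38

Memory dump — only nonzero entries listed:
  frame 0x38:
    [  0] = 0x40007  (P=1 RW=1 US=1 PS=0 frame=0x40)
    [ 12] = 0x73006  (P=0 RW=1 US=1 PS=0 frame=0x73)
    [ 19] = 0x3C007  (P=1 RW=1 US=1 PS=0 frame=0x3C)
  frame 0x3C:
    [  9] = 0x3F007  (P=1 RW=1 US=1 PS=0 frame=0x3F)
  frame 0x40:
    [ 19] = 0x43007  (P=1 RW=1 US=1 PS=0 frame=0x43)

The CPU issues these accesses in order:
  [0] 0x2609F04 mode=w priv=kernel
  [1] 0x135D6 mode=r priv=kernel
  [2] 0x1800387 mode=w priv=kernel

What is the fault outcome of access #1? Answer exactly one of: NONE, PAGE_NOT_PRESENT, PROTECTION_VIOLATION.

Walk each access:
#0 VA=0x2609F04 (w,kernel):
  L0: frame=0x38 idx=19 entry=0x3C007 [P=1 RW=1 US=1 PS=0]
  L1: frame=0x3C idx=9 entry=0x3F007 [P=1 RW=1 US=1 PS=0]
  ⇒ phys 0x3FF04  [2 reads]
#1 VA=0x135D6 (r,kernel):
  L0: frame=0x38 idx=0 entry=0x40007 [P=1 RW=1 US=1 PS=0]
  L1: frame=0x40 idx=19 entry=0x43007 [P=1 RW=1 US=1 PS=0]
  ⇒ phys 0x435D6  [2 reads]
#2 VA=0x1800387 (w,kernel):
  L0: frame=0x38 idx=12 entry=0x73006 [P=0 RW=1 US=1 PS=0]
  ⇒ fault: PAGE_NOT_PRESENT  — 1 lookups

Access #1 fault: NONE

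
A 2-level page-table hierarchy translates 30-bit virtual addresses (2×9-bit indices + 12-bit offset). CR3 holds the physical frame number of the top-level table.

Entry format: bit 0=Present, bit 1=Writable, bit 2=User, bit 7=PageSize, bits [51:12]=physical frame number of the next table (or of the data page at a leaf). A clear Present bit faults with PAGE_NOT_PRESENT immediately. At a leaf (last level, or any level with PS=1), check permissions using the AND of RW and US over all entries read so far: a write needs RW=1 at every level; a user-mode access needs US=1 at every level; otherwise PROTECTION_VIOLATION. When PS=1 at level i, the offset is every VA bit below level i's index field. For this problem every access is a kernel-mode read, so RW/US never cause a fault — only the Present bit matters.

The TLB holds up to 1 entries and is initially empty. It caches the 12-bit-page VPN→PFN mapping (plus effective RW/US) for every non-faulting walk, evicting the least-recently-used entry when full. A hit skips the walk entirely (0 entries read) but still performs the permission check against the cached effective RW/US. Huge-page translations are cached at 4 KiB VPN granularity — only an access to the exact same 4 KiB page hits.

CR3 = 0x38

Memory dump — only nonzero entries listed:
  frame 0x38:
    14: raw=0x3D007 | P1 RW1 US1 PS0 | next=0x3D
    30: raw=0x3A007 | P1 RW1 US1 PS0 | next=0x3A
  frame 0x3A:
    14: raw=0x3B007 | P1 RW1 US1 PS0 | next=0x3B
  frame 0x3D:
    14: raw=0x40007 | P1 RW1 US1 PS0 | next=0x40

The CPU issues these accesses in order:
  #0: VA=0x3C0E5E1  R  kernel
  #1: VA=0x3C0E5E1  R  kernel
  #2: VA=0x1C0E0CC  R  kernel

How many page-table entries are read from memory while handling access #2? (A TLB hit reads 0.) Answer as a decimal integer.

Trace:
#0 VA=0x3C0E5E1 (r,kernel):
  L0: frame=0x38 idx=30 entry=0x3A007 [P=1 RW=1 US=1 PS=0]
  L1: frame=0x3A idx=14 entry=0x3B007 [P=1 RW=1 US=1 PS=0]
  ✓ 0x3B5E1  — 2 lookups
#1 VA=0x3C0E5E1 (r,kernel):
  TLB hit vpn=0x3C0E → PA=0x3B5E1
#2 VA=0x1C0E0CC (r,kernel):
  L0: frame=0x38 idx=14 entry=0x3D007 [P=1 RW=1 US=1 PS=0]
  L1: frame=0x3D idx=14 entry=0x40007 [P=1 RW=1 US=1 PS=0]
  ✓ 0x400CC  — 2 lookups

Entries read for #2: 2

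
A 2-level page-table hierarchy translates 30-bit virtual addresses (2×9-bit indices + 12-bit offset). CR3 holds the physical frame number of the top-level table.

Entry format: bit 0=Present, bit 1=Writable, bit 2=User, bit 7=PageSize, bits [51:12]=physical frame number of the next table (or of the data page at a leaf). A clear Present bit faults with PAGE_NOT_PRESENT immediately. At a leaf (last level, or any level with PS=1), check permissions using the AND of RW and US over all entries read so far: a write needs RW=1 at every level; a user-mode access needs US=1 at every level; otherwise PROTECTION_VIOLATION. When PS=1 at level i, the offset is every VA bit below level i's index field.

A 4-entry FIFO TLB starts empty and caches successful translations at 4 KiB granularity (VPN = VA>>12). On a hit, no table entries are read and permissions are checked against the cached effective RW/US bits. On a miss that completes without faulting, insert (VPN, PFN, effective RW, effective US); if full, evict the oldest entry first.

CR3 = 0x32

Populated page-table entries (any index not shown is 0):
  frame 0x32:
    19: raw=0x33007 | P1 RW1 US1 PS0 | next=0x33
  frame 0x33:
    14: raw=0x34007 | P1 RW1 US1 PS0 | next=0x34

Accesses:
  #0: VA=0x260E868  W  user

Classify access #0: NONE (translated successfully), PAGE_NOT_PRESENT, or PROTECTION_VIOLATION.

Walk each access:
#0 VA=0x260E868 (w,user):
  L0 @0x32[19] → 0x33007  P=1,RW=1,US=1,PS=0
  L1 @0x33[14] → 0x34007  P=1,RW=1,US=1,PS=0
  ✓ 0x34868  — 2 lookups

Access #0 fault: NONE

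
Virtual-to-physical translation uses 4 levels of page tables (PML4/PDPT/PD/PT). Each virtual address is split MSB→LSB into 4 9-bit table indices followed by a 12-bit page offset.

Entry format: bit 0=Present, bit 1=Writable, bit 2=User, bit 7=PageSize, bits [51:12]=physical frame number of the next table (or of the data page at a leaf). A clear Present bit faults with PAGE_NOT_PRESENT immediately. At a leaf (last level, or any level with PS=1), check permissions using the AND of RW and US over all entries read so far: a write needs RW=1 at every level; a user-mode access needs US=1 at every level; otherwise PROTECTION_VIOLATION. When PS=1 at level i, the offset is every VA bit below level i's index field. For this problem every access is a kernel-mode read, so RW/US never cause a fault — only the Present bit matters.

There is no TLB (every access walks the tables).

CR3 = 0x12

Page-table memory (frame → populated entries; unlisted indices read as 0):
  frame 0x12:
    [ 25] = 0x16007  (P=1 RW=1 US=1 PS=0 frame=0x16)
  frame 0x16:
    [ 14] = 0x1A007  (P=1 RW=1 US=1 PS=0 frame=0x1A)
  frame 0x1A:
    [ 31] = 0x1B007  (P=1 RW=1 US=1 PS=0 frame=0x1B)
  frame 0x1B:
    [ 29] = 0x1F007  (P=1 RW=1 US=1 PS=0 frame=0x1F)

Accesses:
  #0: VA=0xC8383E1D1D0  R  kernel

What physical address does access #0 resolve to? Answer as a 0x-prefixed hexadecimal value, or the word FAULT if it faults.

Walk each access:
#0 VA=0xC8383E1D1D0 (r,kernel):
  lvl0: tbl 0x12, slot 25 ⇒ 0x16007 (P1/RW1/US1/PS0)
  lvl1: tbl 0x16, slot 14 ⇒ 0x1A007 (P1/RW1/US1/PS0)
  lvl2: tbl 0x1A, slot 31 ⇒ 0x1B007 (P1/RW1/US1/PS0)
  lvl3: tbl 0x1B, slot 29 ⇒ 0x1F007 (P1/RW1/US1/PS0)
  → PA=0x1F1D0  (4 entries read)

Access #0 PA: 0x1F1D0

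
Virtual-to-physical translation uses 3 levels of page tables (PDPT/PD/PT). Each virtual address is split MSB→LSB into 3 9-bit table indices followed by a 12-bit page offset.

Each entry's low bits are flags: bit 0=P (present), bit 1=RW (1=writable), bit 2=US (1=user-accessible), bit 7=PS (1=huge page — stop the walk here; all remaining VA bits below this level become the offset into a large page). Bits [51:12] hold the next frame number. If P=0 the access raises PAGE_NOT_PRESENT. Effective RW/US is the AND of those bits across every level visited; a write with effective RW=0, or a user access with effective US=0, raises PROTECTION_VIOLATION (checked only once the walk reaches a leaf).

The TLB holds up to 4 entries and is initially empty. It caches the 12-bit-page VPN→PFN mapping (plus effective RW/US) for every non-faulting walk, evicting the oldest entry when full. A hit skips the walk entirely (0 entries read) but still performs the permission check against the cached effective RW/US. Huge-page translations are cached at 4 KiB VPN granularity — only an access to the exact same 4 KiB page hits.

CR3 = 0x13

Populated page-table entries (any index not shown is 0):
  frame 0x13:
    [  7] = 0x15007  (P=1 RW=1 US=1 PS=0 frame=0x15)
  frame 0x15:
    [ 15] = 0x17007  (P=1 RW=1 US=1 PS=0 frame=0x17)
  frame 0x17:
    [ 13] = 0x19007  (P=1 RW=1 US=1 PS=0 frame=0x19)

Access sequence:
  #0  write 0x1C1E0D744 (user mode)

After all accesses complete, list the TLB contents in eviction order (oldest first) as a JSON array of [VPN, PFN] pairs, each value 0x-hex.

Trace:
#0 VA=0x1C1E0D744 (w,user):
  [0] read 0x13 idx=7: raw=0x15007 flags P=1 W=1 U=1 S=0
  [1] read 0x15 idx=15: raw=0x17007 flags P=1 W=1 U=1 S=0
  [2] read 0x17 idx=13: raw=0x19007 flags P=1 W=1 U=1 S=0
  ⇒ phys 0x19744  [3 reads]

TLB: [["0x1C1E0D", "0x19"]]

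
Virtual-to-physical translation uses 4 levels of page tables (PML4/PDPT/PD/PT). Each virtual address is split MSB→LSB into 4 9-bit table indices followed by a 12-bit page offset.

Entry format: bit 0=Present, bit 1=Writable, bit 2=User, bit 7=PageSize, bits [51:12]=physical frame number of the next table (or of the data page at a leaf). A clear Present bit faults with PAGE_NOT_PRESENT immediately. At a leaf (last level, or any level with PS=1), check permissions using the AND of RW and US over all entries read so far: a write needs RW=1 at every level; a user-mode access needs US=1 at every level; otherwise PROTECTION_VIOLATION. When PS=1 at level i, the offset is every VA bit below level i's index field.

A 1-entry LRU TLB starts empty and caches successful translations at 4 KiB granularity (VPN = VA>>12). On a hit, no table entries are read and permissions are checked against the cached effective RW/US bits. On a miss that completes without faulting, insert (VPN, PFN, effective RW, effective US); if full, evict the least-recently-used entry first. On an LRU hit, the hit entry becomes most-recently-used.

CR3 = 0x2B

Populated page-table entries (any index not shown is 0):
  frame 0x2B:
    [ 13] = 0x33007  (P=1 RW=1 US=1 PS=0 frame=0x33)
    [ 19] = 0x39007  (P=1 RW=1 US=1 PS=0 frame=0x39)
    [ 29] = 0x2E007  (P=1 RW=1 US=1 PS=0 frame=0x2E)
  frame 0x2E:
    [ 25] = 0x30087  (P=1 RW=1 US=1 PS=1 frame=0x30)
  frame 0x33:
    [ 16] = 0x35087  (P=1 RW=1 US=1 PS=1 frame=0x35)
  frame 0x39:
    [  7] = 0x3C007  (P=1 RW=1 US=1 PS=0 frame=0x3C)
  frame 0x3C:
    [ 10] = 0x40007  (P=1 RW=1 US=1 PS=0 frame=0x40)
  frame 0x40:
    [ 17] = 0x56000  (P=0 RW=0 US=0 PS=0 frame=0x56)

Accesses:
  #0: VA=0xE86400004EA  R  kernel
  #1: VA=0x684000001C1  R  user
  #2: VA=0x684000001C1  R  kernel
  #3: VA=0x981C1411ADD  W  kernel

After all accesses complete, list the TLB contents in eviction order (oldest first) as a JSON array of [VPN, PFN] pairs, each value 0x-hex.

Per-access translation:
#0 VA=0xE86400004EA (r,kernel):
  L0 @0x2B[29] → 0x2E007  P=1,RW=1,US=1,PS=0
  L1 @0x2E[25] → 0x30087  P=1,RW=1,US=1,PS=1
  → PA=0x304EA (huge @L1)  (2 entries read)
#1 VA=0x684000001C1 (r,user):
  L0 @0x2B[13] → 0x33007  P=1,RW=1,US=1,PS=0
  L1 @0x33[16] → 0x35087  P=1,RW=1,US=1,PS=1
  → PA=0x351C1 (huge @L1)  (2 entries read)
#2 VA=0x684000001C1 (r,kernel):
  TLB hit vpn=0x68400000 → PA=0x351C1
#3 VA=0x981C1411ADD (w,kernel):
  L0 @0x2B[19] → 0x39007  P=1,RW=1,US=1,PS=0
  L1 @0x39[7] → 0x3C007  P=1,RW=1,US=1,PS=0
  L2 @0x3C[10] → 0x40007  P=1,RW=1,US=1,PS=0
  L3 @0x40[17] → 0x56000  P=0,RW=0,US=0,PS=0
  → PAGE_NOT_PRESENT  (4 entries read)

TLB: [["0x68400000", "0x35"]]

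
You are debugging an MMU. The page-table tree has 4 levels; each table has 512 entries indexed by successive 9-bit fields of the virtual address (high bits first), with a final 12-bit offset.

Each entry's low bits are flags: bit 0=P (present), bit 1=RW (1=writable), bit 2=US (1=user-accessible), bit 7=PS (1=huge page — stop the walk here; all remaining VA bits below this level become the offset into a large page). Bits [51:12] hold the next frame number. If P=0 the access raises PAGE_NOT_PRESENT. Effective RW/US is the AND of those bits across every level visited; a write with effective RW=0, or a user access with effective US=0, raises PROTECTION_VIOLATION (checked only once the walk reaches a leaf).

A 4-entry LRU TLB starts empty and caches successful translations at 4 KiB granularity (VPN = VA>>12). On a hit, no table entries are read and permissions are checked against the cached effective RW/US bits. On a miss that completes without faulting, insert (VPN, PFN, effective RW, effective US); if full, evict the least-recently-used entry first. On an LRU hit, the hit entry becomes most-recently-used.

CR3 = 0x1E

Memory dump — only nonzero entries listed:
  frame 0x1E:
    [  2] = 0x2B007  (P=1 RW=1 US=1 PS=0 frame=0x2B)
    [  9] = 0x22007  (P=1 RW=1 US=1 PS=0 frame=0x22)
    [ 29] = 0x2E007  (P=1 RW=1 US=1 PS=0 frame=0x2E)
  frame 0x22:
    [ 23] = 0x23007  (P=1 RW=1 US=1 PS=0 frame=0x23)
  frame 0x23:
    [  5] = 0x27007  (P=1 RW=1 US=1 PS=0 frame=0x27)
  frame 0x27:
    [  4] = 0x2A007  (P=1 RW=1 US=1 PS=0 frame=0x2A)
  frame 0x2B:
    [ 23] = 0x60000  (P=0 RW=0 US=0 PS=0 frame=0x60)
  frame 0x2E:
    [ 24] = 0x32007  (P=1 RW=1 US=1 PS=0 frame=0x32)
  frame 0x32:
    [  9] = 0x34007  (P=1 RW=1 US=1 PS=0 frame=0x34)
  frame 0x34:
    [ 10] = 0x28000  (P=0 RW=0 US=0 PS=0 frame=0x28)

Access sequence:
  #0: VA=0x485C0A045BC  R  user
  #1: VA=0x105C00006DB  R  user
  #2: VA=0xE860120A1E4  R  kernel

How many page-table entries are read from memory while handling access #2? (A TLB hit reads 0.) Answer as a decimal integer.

Per-access translation:
#0 VA=0x485C0A045BC (r,user):
  [0] read 0x1E idx=9: raw=0x22007 flags P=1 W=1 U=1 S=0
  [1] read 0x22 idx=23: raw=0x23007 flags P=1 W=1 U=1 S=0
  [2] read 0x23 idx=5: raw=0x27007 flags P=1 W=1 U=1 S=0
  [3] read 0x27 idx=4: raw=0x2A007 flags P=1 W=1 U=1 S=0
  → PA=0x2A5BC  (4 entries read)
#1 VA=0x105C00006DB (r,user):
  [0] read 0x1E idx=2: raw=0x2B007 flags P=1 W=1 U=1 S=0
  [1] read 0x2B idx=23: raw=0x60000 flags P=0 W=0 U=0 S=0
  → PAGE_NOT_PRESENT  (2 entries read)
#2 VA=0xE860120A1E4 (r,kernel):
  [0] read 0x1E idx=29: raw=0x2E007 flags P=1 W=1 U=1 S=0
  [1] read 0x2E idx=24: raw=0x32007 flags P=1 W=1 U=1 S=0
  [2] read 0x32 idx=9: raw=0x34007 flags P=1 W=1 U=1 S=0
  [3] read 0x34 idx=10: raw=0x28000 flags P=0 W=0 U=0 S=0
  → PAGE_NOT_PRESENT  (4 entries read)

Entries read for #2: 4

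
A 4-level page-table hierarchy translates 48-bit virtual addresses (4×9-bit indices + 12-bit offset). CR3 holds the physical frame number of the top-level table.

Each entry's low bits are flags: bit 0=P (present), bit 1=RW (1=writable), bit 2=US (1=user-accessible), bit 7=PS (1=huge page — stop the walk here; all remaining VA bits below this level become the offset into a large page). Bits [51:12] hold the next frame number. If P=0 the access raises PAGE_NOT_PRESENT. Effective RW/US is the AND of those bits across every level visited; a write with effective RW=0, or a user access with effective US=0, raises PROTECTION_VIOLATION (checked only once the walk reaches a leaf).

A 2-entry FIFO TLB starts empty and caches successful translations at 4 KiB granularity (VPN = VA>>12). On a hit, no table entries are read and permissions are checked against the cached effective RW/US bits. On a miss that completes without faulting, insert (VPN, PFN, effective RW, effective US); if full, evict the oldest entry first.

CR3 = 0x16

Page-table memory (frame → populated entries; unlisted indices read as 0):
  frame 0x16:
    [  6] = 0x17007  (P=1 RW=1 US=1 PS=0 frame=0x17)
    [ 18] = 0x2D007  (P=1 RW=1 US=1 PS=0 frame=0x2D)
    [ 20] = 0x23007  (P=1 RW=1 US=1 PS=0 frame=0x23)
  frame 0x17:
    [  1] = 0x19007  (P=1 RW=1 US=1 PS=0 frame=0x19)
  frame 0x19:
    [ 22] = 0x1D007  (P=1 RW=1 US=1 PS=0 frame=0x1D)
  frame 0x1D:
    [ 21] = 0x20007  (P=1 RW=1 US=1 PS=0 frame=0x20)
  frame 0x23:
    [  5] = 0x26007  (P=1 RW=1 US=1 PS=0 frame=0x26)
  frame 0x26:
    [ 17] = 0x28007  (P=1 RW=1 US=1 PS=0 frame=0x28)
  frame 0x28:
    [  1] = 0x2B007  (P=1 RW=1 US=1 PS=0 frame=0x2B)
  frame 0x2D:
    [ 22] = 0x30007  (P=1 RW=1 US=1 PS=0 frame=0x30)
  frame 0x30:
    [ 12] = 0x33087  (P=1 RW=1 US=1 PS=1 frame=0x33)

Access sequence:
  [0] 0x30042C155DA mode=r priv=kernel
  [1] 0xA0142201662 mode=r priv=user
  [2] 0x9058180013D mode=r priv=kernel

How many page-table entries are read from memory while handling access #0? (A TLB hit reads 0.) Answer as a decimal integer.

Walk each access:
#0 VA=0x30042C155DA (r,kernel):
  [0] read 0x16 idx=6: raw=0x17007 flags P=1 W=1 U=1 S=0
  [1] read 0x17 idx=1: raw=0x19007 flags P=1 W=1 U=1 S=0
  [2] read 0x19 idx=22: raw=0x1D007 flags P=1 W=1 U=1 S=0
  [3] read 0x1D idx=21: raw=0x20007 flags P=1 W=1 U=1 S=0
  ⇒ phys 0x205DA  [4 reads]
#1 VA=0xA0142201662 (r,user):
  [0] read 0x16 idx=20: raw=0x23007 flags P=1 W=1 U=1 S=0
  [1] read 0x23 idx=5: raw=0x26007 flags P=1 W=1 U=1 S=0
  [2] read 0x26 idx=17: raw=0x28007 flags P=1 W=1 U=1 S=0
  [3] read 0x28 idx=1: raw=0x2B007 flags P=1 W=1 U=1 S=0
  ⇒ phys 0x2B662  [4 reads]
#2 VA=0x9058180013D (r,kernel):
  [0] read 0x16 idx=18: raw=0x2D007 flags P=1 W=1 U=1 S=0
  [1] read 0x2D idx=22: raw=0x30007 flags P=1 W=1 U=1 S=0
  [2] read 0x30 idx=12: raw=0x33087 flags P=1 W=1 U=1 S=1
  ⇒ phys 0x3313D (huge @L2)  [3 reads]

Entries read for #0: 4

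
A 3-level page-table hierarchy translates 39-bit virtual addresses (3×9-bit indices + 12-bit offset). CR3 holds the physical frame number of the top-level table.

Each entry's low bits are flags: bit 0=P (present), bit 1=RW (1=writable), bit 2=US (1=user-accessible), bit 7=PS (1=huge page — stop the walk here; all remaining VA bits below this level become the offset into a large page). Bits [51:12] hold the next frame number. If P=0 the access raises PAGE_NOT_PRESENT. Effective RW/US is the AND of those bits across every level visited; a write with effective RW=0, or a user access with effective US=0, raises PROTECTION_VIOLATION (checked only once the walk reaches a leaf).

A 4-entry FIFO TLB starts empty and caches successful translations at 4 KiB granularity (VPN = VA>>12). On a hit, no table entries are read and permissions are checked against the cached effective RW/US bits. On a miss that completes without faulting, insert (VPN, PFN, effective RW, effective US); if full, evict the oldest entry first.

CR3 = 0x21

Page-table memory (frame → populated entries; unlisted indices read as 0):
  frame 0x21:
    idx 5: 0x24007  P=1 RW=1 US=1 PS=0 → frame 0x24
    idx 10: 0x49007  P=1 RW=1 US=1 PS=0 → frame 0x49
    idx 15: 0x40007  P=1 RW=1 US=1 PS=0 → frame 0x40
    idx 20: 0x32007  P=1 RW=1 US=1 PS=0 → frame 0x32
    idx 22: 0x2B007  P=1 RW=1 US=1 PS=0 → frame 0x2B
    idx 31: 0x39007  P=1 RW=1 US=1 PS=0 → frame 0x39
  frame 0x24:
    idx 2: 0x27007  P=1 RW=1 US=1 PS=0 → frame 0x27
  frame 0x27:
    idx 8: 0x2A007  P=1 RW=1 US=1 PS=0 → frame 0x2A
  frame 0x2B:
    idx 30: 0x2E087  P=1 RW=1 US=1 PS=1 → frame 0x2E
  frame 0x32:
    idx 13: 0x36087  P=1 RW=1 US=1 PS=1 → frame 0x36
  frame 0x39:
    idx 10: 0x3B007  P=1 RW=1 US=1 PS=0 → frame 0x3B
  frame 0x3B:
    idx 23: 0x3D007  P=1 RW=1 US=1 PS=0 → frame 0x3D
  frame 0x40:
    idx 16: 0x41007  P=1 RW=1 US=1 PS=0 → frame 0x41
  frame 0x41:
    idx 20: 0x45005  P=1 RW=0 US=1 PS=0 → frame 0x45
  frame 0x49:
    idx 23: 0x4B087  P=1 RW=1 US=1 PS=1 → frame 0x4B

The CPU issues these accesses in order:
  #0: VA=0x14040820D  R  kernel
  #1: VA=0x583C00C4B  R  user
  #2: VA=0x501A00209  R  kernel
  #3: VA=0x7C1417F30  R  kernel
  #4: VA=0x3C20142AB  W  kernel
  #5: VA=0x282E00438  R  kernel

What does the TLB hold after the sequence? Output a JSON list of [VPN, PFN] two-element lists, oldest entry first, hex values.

Walk each access:
#0 VA=0x14040820D (r,kernel):
  [0] read 0x21 idx=5: raw=0x24007 flags P=1 W=1 U=1 S=0
  [1] read 0x24 idx=2: raw=0x27007 flags P=1 W=1 U=1 S=0
  [2] read 0x27 idx=8: raw=0x2A007 flags P=1 W=1 U=1 S=0
  → PA=0x2A20D  (3 entries read)
#1 VA=0x583C00C4B (r,user):
  [0] read 0x21 idx=22: raw=0x2B007 flags P=1 W=1 U=1 S=0
  [1] read 0x2B idx=30: raw=0x2E087 flags P=1 W=1 U=1 S=1
  → PA=0x2EC4B (huge @L1)  (2 entries read)
#2 VA=0x501A00209 (r,kernel):
  [0] read 0x21 idx=20: raw=0x32007 flags P=1 W=1 U=1 S=0
  [1] read 0x32 idx=13: raw=0x36087 flags P=1 W=1 U=1 S=1
  → PA=0x36209 (huge @L1)  (2 entries read)
#3 VA=0x7C1417F30 (r,kernel):
  [0] read 0x21 idx=31: raw=0x39007 flags P=1 W=1 U=1 S=0
  [1] read 0x39 idx=10: raw=0x3B007 flags P=1 W=1 U=1 S=0
  [2] read 0x3B idx=23: raw=0x3D007 flags P=1 W=1 U=1 S=0
  → PA=0x3DF30  (3 entries read)
#4 VA=0x3C20142AB (w,kernel):
  [0] read 0x21 idx=15: raw=0x40007 flags P=1 W=1 U=1 S=0
  [1] read 0x40 idx=16: raw=0x41007 flags P=1 W=1 U=1 S=0
  [2] read 0x41 idx=20: raw=0x45005 flags P=1 W=0 U=1 S=0
  ✗ PROTECTION_VIOLATION  [3 reads]
#5 VA=0x282E00438 (r,kernel):
  [0] read 0x21 idx=10: raw=0x49007 flags P=1 W=1 U=1 S=0
  [1] read 0x49 idx=23: raw=0x4B087 flags P=1 W=1 U=1 S=1
  → PA=0x4B438 (huge @L1)  (2 entries read)

TLB: [["0x583C00", "0x2E"], ["0x501A00", "0x36"], ["0x7C1417", "0x3D"], ["0x282E00", "0x4B"]]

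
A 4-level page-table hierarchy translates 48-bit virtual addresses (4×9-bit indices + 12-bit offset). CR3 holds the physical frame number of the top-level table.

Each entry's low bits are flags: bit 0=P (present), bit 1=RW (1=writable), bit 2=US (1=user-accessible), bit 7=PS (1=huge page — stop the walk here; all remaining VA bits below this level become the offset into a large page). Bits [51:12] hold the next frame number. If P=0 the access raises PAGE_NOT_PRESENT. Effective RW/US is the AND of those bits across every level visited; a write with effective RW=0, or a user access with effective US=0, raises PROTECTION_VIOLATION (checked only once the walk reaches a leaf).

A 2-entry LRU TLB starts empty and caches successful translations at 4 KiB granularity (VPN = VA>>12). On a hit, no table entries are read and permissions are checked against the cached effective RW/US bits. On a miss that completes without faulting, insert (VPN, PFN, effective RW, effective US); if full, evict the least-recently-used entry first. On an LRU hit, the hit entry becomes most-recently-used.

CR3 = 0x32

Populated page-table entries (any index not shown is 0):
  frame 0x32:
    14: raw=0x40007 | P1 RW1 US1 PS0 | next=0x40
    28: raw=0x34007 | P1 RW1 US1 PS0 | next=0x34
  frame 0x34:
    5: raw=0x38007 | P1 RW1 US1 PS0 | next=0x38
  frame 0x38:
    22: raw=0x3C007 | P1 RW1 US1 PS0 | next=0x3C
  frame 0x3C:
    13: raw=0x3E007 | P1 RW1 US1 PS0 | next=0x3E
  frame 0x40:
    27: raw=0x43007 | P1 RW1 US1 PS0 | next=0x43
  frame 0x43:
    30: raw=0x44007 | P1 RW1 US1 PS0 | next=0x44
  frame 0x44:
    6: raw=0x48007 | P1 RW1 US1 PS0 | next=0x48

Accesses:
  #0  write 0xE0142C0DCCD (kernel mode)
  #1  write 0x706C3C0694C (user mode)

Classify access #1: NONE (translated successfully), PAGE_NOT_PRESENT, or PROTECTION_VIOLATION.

Per-access translation:
#0 VA=0xE0142C0DCCD (w,kernel):
  L0 @0x32[28] → 0x34007  P=1,RW=1,US=1,PS=0
  L1 @0x34[5] → 0x38007  P=1,RW=1,US=1,PS=0
  L2 @0x38[22] → 0x3C007  P=1,RW=1,US=1,PS=0
  L3 @0x3C[13] → 0x3E007  P=1,RW=1,US=1,PS=0
  ⇒ phys 0x3ECCD  [4 reads]
#1 VA=0x706C3C0694C (w,user):
  L0 @0x32[14] → 0x40007  P=1,RW=1,US=1,PS=0
  L1 @0x40[27] → 0x43007  P=1,RW=1,US=1,PS=0
  L2 @0x43[30] → 0x44007  P=1,RW=1,US=1,PS=0
  L3 @0x44[6] → 0x48007  P=1,RW=1,US=1,PS=0
  ⇒ phys 0x4894C  [4 reads]

Access #1 fault: NONE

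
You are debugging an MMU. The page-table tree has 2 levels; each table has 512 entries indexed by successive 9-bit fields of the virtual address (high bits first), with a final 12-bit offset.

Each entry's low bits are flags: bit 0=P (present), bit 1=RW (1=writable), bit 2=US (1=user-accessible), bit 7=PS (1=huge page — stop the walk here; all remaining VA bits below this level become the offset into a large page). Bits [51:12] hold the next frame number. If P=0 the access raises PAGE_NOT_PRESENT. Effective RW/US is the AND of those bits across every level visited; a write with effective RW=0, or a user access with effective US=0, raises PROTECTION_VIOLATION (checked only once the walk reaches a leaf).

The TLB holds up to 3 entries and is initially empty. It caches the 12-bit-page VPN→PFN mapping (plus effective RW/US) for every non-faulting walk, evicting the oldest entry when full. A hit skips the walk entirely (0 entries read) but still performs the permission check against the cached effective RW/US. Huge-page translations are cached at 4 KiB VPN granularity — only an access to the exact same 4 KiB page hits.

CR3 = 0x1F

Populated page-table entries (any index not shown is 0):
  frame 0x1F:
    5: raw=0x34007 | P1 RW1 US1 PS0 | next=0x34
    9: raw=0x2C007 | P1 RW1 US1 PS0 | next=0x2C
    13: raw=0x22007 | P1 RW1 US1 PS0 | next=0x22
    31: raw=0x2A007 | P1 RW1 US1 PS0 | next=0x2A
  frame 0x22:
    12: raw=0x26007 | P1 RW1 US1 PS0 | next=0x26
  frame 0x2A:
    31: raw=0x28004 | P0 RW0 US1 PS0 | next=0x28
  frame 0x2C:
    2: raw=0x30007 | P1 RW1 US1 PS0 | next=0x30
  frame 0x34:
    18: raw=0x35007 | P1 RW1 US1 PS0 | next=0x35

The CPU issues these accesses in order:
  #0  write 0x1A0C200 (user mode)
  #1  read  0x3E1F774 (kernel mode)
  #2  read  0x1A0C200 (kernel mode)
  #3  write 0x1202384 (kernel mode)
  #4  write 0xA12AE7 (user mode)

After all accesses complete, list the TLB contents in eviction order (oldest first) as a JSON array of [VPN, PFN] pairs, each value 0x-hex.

Walk each access:
#0 VA=0x1A0C200 (w,user):
  [0] read 0x1F idx=13: raw=0x22007 flags P=1 W=1 U=1 S=0
  [1] read 0x22 idx=12: raw=0x26007 flags P=1 W=1 U=1 S=0
  → PA=0x26200  (2 entries read)
#1 VA=0x3E1F774 (r,kernel):
  [0] read 0x1F idx=31: raw=0x2A007 flags P=1 W=1 U=1 S=0
  [1] read 0x2A idx=31: raw=0x28004 flags P=0 W=0 U=1 S=0
  ⇒ fault: PAGE_NOT_PRESENT  — 2 lookups
#2 VA=0x1A0C200 (r,kernel):
  TLB hit vpn=0x1A0C → PA=0x26200
#3 VA=0x1202384 (w,kernel):
  [0] read 0x1F idx=9: raw=0x2C007 flags P=1 W=1 U=1 S=0
  [1] read 0x2C idx=2: raw=0x30007 flags P=1 W=1 U=1 S=0
  → PA=0x30384  (2 entries read)
#4 VA=0xA12AE7 (w,user):
  [0] read 0x1F idx=5: raw=0x34007 flags P=1 W=1 U=1 S=0
  [1] read 0x34 idx=18: raw=0x35007 flags P=1 W=1 U=1 S=0
  → PA=0x35AE7  (2 entries read)

TLB: [["0x1A0C", "0x26"], ["0x1202", "0x30"], ["0xA12", "0x35"]]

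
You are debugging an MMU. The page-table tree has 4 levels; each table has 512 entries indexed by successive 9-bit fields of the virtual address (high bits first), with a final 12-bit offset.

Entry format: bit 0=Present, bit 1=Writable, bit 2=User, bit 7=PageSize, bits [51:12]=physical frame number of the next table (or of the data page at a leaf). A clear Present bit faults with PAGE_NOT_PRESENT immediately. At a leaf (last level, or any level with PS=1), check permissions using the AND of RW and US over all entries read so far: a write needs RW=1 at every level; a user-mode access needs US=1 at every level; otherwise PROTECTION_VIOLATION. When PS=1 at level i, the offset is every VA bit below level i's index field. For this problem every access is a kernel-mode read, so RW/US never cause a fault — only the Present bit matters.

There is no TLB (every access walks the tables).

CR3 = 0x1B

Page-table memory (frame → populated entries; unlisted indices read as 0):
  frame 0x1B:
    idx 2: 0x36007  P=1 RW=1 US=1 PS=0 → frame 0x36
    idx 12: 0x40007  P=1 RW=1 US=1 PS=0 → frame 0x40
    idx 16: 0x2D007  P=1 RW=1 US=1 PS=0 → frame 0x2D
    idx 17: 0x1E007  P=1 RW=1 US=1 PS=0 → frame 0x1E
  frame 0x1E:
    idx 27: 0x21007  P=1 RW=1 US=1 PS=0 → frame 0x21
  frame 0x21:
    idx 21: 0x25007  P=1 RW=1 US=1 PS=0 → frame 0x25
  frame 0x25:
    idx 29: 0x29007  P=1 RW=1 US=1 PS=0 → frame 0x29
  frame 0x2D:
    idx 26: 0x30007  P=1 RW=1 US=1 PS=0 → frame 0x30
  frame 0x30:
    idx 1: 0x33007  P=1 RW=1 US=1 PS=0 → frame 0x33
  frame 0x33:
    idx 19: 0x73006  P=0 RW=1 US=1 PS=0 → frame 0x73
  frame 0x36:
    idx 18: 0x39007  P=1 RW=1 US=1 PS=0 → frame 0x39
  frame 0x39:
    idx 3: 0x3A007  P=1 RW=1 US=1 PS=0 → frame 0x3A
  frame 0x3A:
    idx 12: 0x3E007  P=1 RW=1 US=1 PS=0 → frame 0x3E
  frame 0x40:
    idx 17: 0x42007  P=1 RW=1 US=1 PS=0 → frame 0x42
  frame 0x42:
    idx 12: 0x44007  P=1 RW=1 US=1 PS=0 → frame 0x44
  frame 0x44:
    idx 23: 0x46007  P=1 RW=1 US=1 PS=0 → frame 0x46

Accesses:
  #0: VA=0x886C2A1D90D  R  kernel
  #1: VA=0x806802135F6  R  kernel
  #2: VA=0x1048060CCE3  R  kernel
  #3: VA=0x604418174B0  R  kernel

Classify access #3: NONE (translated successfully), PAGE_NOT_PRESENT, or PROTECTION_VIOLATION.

Walk each access:
#0 VA=0x886C2A1D90D (r,kernel):
  L0 @0x1B[17] → 0x1E007  P=1,RW=1,US=1,PS=0
  L1 @0x1E[27] → 0x21007  P=1,RW=1,US=1,PS=0
  L2 @0x21[21] → 0x25007  P=1,RW=1,US=1,PS=0
  L3 @0x25[29] → 0x29007  P=1,RW=1,US=1,PS=0
  ⇒ phys 0x2990D  [4 reads]
#1 VA=0x806802135F6 (r,kernel):
  L0 @0x1B[16] → 0x2D007  P=1,RW=1,US=1,PS=0
  L1 @0x2D[26] → 0x30007  P=1,RW=1,US=1,PS=0
  L2 @0x30[1] → 0x33007  P=1,RW=1,US=1,PS=0
  L3 @0x33[19] → 0x73006  P=0,RW=1,US=1,PS=0
  ⇒ fault: PAGE_NOT_PRESENT  — 4 lookups
#2 VA=0x1048060CCE3 (r,kernel):
  L0 @0x1B[2] → 0x36007  P=1,RW=1,US=1,PS=0
  L1 @0x36[18] → 0x39007  P=1,RW=1,US=1,PS=0
  L2 @0x39[3] → 0x3A007  P=1,RW=1,US=1,PS=0
  L3 @0x3A[12] → 0x3E007  P=1,RW=1,US=1,PS=0
  ⇒ phys 0x3ECE3  [4 reads]
#3 VA=0x604418174B0 (r,kernel):
  L0 @0x1B[12] → 0x40007  P=1,RW=1,US=1,PS=0
  L1 @0x40[17] → 0x42007  P=1,RW=1,US=1,PS=0
  L2 @0x42[12] → 0x44007  P=1,RW=1,US=1,PS=0
  L3 @0x44[23] → 0x46007  P=1,RW=1,US=1,PS=0
  ⇒ phys 0x464B0  [4 reads]

Access #3 fault: NONE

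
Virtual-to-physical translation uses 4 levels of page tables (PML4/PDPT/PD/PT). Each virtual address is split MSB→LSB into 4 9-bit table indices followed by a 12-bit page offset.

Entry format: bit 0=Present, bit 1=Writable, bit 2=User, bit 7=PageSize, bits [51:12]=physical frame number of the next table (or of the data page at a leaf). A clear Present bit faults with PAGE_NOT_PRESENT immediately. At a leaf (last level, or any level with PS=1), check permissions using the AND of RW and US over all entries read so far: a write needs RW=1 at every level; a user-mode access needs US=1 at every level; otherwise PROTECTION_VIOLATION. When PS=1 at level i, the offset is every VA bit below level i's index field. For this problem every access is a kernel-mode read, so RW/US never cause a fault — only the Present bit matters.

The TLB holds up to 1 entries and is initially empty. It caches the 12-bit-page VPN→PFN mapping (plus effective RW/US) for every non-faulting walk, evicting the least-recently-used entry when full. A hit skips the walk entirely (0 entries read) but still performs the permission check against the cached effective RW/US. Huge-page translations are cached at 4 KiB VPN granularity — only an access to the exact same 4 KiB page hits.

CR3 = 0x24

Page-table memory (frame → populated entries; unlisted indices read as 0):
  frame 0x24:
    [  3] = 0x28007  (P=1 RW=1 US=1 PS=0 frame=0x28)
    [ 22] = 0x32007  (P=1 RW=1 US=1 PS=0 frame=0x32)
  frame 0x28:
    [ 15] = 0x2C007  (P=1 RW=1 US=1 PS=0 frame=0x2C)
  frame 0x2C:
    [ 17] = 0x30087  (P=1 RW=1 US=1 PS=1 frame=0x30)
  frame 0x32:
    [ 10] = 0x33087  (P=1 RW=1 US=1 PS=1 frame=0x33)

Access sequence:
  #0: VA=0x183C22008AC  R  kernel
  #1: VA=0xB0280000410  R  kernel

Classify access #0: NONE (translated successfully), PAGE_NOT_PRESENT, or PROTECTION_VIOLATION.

Trace:
#0 VA=0x183C22008AC (r,kernel):
  lvl0: tbl 0x24, slot 3 ⇒ 0x28007 (P1/RW1/US1/PS0)
  lvl1: tbl 0x28, slot 15 ⇒ 0x2C007 (P1/RW1/US1/PS0)
  lvl2: tbl 0x2C, slot 17 ⇒ 0x30087 (P1/RW1/US1/PS1)
  → PA=0x308AC (huge @L2)  (3 entries read)
#1 VA=0xB0280000410 (r,kernel):
  lvl0: tbl 0x24, slot 22 ⇒ 0x32007 (P1/RW1/US1/PS0)
  lvl1: tbl 0x32, slot 10 ⇒ 0x33087 (P1/RW1/US1/PS1)
  → PA=0x33410 (huge @L1)  (2 entries read)

Access #0 fault: NONE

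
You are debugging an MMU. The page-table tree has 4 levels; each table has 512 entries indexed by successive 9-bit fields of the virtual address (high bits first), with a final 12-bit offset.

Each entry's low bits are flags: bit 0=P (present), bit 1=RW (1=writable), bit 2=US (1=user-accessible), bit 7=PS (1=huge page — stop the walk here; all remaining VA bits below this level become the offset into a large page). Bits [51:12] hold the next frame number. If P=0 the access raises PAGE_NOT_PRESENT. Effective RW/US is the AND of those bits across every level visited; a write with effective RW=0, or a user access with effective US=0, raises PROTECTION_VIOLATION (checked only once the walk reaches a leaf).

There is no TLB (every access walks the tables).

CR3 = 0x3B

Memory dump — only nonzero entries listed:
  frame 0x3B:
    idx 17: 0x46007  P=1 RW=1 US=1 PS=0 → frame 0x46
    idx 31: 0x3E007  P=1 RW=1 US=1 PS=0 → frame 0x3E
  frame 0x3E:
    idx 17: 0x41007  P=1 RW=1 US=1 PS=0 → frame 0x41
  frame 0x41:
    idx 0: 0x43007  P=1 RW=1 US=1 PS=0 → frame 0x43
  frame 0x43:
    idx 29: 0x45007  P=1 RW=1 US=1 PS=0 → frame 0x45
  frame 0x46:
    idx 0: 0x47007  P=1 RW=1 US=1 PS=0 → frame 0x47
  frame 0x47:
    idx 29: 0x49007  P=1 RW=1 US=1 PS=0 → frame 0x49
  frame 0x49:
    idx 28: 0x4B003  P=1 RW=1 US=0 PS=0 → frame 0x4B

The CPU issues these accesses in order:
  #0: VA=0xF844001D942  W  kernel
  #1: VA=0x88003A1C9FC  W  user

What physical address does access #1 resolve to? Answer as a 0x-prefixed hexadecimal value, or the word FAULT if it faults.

Trace:
#0 VA=0xF844001D942 (w,kernel):
  [0] read 0x3B idx=31: raw=0x3E007 flags P=1 W=1 U=1 S=0
  [1] read 0x3E idx=17: raw=0x41007 flags P=1 W=1 U=1 S=0
  [2] read 0x41 idx=0: raw=0x43007 flags P=1 W=1 U=1 S=0
  [3] read 0x43 idx=29: raw=0x45007 flags P=1 W=1 U=1 S=0
  ⇒ phys 0x45942  [4 reads]
#1 VA=0x88003A1C9FC (w,user):
  [0] read 0x3B idx=17: raw=0x46007 flags P=1 W=1 U=1 S=0
  [1] read 0x46 idx=0: raw=0x47007 flags P=1 W=1 U=1 S=0
  [2] read 0x47 idx=29: raw=0x49007 flags P=1 W=1 U=1 S=0
  [3] read 0x49 idx=28: raw=0x4B003 flags P=1 W=1 U=0 S=0
  → PROTECTION_VIOLATION  (4 entries read)

Access #1 PA: FAULT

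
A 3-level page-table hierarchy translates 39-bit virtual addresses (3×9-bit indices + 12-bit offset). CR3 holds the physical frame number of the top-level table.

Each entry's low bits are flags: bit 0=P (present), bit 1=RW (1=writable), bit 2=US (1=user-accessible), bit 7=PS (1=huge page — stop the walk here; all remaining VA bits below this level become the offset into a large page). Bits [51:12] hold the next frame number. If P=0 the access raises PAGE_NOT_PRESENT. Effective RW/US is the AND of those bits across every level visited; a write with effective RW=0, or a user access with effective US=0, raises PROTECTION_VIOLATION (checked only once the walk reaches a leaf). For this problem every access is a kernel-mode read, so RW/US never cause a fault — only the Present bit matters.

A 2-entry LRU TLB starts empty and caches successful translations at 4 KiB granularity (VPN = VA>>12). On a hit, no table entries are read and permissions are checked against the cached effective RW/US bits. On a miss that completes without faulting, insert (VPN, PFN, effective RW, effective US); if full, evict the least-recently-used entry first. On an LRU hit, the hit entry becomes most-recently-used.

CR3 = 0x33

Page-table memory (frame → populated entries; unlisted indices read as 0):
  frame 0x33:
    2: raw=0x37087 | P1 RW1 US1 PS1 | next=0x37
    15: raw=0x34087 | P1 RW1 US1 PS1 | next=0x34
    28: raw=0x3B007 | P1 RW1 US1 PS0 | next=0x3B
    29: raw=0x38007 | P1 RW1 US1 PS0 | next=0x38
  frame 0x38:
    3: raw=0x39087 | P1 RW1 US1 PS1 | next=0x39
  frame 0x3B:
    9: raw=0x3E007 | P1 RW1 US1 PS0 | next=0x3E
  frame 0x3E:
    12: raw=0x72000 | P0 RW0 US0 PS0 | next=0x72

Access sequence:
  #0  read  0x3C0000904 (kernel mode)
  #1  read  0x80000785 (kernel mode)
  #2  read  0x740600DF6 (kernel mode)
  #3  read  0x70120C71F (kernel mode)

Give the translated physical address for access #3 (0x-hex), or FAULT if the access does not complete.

Per-access translation:
#0 VA=0x3C0000904 (r,kernel):
  [0] read 0x33 idx=15: raw=0x34087 flags P=1 W=1 U=1 S=1
  ⇒ phys 0x34904 (huge @L0)  [1 reads]
#1 VA=0x80000785 (r,kernel):
  [0] read 0x33 idx=2: raw=0x37087 flags P=1 W=1 U=1 S=1
  ⇒ phys 0x37785 (huge @L0)  [1 reads]
#2 VA=0x740600DF6 (r,kernel):
  [0] read 0x33 idx=29: raw=0x38007 flags P=1 W=1 U=1 S=0
  [1] read 0x38 idx=3: raw=0x39087 flags P=1 W=1 U=1 S=1
  ⇒ phys 0x39DF6 (huge @L1)  [2 reads]
#3 VA=0x70120C71F (r,kernel):
  [0] read 0x33 idx=28: raw=0x3B007 flags P=1 W=1 U=1 S=0
  [1] read 0x3B idx=9: raw=0x3E007 flags P=1 W=1 U=1 S=0
  [2] read 0x3E idx=12: raw=0x72000 flags P=0 W=0 U=0 S=0
  → PAGE_NOT_PRESENT  (3 entries read)

Access #3 PA: FAULT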